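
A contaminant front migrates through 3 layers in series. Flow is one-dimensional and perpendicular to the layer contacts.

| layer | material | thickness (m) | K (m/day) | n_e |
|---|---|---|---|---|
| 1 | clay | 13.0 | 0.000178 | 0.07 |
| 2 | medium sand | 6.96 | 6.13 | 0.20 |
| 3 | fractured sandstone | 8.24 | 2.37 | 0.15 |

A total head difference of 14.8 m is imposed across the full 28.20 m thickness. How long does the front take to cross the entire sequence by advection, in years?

With flow normal to the layers, continuity requires the same specific discharge q through every layer.
Σ(b_i/K_i) = 13.0/0.000178 + 6.96/6.13 + 8.24/2.37 = 73038 d.
q = Δh / Σ(b_i/K_i) = 14.8 / 73038 = 0.0002026 m/day.
In each layer the seepage velocity is v_i = q/n_i, so the layer transit time is t_i = b_i·n_i / q:
  layer 1 (clay): t_1 = 13.0 × 0.07 / 0.0002026 = 4491 d
  layer 2 (medium sand): t_2 = 6.96 × 0.20 / 0.0002026 = 6870 d
  layer 3 (fractured sandstone): t_3 = 8.24 × 0.15 / 0.0002026 = 6100 d
Total t = Σ t_i = 17460 days = 47.80 years.

47.8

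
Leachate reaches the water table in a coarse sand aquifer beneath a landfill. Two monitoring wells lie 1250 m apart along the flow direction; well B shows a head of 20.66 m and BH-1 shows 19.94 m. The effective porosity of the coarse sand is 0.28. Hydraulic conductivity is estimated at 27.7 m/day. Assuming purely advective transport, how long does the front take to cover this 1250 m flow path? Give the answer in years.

60.1

Hydraulic gradient i = (20.66 − 19.94) / 1250 = 0.72 / 1250 = 0.0005760.
Darcy flux q = K · i = 27.70 × 0.0005760 = 0.01596 m/day.
Seepage velocity v = q / n_e = 0.01596 / 0.28 = 0.05698 m/day.
Travel time t = L / v = 1250 / 0.05698 = 21936 days = 60.06 years.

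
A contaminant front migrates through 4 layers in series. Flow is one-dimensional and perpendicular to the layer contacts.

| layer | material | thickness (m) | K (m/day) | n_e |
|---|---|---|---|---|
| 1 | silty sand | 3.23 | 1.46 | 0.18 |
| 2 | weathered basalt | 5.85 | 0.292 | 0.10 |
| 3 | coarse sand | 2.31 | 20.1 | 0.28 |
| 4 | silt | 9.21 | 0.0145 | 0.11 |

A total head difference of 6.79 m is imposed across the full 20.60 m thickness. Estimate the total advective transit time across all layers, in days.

274

With flow normal to the layers, continuity requires the same specific discharge q through every layer.
Σ(b_i/K_i) = 3.23/1.46 + 5.85/0.292 + 2.31/20.1 + 9.21/0.0145 = 657.5 d.
q = Δh / Σ(b_i/K_i) = 6.79 / 657.5 = 0.01033 m/day.
In each layer the seepage velocity is v_i = q/n_i, so the layer transit time is t_i = b_i·n_i / q:
  layer 1 (silty sand): t_1 = 3.23 × 0.18 / 0.01033 = 56.30 d
  layer 2 (weathered basalt): t_2 = 5.85 × 0.10 / 0.01033 = 56.65 d
  layer 3 (coarse sand): t_3 = 2.31 × 0.28 / 0.01033 = 62.64 d
  layer 4 (silt): t_4 = 9.21 × 0.11 / 0.01033 = 98.11 d
Total t = Σ t_i = 273.7 days.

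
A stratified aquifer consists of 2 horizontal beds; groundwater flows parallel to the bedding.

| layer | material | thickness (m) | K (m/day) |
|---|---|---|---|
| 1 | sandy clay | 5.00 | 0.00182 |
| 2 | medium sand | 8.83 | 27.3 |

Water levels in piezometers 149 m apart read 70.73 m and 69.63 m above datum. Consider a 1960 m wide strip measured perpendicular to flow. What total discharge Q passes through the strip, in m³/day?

3490

Flow is parallel to layering, so each bed carries its own Darcy discharge and the transmissivities add.
Σ(K_i·b_i) = 0.00182×5.00 + 27.3×8.83 = 241.1 m²/day.
Hydraulic gradient i = (70.73 − 69.63) / 149 = 1.1 / 149 = 0.007383.
Q = Σ(K_i·b_i) · W · i = 241.1 × 1960 × 0.007383 = 3488 m³/day.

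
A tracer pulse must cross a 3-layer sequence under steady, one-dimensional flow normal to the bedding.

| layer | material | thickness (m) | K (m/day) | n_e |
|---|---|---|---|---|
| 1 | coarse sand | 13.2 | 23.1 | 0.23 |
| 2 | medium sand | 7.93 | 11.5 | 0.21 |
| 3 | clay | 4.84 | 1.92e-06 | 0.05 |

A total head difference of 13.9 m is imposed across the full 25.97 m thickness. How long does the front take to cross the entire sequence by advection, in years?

2450

With flow normal to the layers, continuity requires the same specific discharge q through every layer.
Σ(b_i/K_i) = 13.2/23.1 + 7.93/11.5 + 4.84/1.92e-06 = 2.521e+06 d.
q = Δh / Σ(b_i/K_i) = 13.9 / 2.521e+06 = 5.514e-06 m/day.
In each layer the seepage velocity is v_i = q/n_i, so the layer transit time is t_i = b_i·n_i / q:
  layer 1 (coarse sand): t_1 = 13.2 × 0.23 / 5.514e-06 = 5.506e+05 d
  layer 2 (medium sand): t_2 = 7.93 × 0.21 / 5.514e-06 = 3.020e+05 d
  layer 3 (clay): t_3 = 4.84 × 0.05 / 5.514e-06 = 43888 d
Total t = Σ t_i = 8.965e+05 days = 2454 years.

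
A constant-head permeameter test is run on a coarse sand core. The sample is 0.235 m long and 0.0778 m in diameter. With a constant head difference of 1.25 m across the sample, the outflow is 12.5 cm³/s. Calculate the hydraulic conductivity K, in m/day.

Cross-sectional area A = π·(d/2)² = π × (0.0778/2)² = 0.004754 m².
Convert discharge: 12.5 cm³/s = 1.250e-05 m³/s.
Darcy's law rearranged: K = Q·L / (A·Δh) = 1.250e-05 × 0.235 / (0.004754 × 1.25) = 0.0004943 m/s = 42.71 m/day.

42.7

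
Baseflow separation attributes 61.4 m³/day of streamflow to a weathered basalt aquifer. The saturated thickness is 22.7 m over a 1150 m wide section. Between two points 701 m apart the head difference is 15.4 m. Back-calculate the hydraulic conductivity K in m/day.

0.107

Cross-sectional area A = 1150 × 22.7 = 26105 m².
Hydraulic gradient i = Δh / L = 15.4 / 701 = 0.02197.
From Q = K·A·i, K = Q / (A·i) = 61.4 / (26105 × 0.02197) = 0.1071 m/day.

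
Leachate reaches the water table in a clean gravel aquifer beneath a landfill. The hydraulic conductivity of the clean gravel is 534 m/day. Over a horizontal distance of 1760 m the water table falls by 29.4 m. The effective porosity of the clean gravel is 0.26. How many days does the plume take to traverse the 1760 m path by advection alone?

Hydraulic gradient i = Δh / L = 29.4 / 1760 = 0.01670.
Darcy flux q = K · i = 534.0 × 0.01670 = 8.920 m/day.
Seepage velocity v = q / n_e = 8.920 / 0.26 = 34.31 m/day.
Travel time t = L / v = 1760 / 34.31 = 51.30 days.

51.3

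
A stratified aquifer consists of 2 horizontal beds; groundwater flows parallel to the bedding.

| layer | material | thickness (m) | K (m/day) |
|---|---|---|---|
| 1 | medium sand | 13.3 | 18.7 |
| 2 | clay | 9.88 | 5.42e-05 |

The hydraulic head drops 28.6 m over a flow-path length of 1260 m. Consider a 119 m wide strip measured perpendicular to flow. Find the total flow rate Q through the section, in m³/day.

Flow is parallel to layering, so each bed carries its own Darcy discharge and the transmissivities add.
Σ(K_i·b_i) = 18.7×13.3 + 5.42e-05×9.88 = 248.7 m²/day.
Hydraulic gradient i = Δh / L = 28.6 / 1260 = 0.02270.
Q = Σ(K_i·b_i) · W · i = 248.7 × 119 × 0.02270 = 671.8 m³/day.

672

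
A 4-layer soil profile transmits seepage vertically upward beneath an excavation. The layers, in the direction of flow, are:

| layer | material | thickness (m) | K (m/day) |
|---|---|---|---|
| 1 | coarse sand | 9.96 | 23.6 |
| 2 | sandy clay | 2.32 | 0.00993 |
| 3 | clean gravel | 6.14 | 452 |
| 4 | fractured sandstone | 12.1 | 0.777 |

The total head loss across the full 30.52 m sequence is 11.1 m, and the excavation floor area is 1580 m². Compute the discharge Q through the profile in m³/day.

70.3

Flow is perpendicular to layering, so the layers act in series and the equivalent K is the thickness-weighted harmonic mean.
Total thickness L = 9.96 + 2.32 + 6.14 + 12.1 = 30.52 m.
Σ(b_i/K_i) = 9.96/23.6 + 2.32/0.00993 + 6.14/452 + 12.1/0.777 = 249.6 d.
K_eq = L / Σ(b_i/K_i) = 30.52 / 249.6 = 0.1223 m/day.
Q = K_eq · A · (Δh/L) = 0.1223 × 1580 × (11.1/30.52) = 70.25 m³/day.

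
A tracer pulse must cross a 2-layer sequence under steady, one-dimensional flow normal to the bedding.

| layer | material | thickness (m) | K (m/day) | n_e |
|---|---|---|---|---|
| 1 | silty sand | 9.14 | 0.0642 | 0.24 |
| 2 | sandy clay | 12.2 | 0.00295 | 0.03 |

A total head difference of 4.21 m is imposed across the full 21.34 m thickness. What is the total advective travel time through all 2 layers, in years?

7.12

With flow normal to the layers, continuity requires the same specific discharge q through every layer.
Σ(b_i/K_i) = 9.14/0.0642 + 12.2/0.00295 = 4278 d.
q = Δh / Σ(b_i/K_i) = 4.21 / 4278 = 0.0009841 m/day.
In each layer the seepage velocity is v_i = q/n_i, so the layer transit time is t_i = b_i·n_i / q:
  layer 1 (silty sand): t_1 = 9.14 × 0.24 / 0.0009841 = 2229 d
  layer 2 (sandy clay): t_2 = 12.2 × 0.03 / 0.0009841 = 371.9 d
Total t = Σ t_i = 2601 days = 7.121 years.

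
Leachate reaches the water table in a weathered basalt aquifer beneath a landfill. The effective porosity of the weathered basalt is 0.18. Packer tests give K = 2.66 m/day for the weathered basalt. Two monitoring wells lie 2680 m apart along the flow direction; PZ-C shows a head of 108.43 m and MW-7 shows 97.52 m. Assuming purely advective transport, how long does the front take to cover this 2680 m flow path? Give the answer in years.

Hydraulic gradient i = (108.43 − 97.52) / 2680 = 10.91 / 2680 = 0.004071.
Darcy flux q = K · i = 2.660 × 0.004071 = 0.01083 m/day.
Seepage velocity v = q / n_e = 0.01083 / 0.18 = 0.06016 m/day.
Travel time t = L / v = 2680 / 0.06016 = 44549 days = 122.0 years.

122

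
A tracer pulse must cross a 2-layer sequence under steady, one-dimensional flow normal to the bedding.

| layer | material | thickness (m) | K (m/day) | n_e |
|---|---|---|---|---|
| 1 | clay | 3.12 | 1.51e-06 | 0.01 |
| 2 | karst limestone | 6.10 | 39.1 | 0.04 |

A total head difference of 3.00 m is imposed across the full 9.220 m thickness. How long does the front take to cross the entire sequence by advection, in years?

519

With flow normal to the layers, continuity requires the same specific discharge q through every layer.
Σ(b_i/K_i) = 3.12/1.51e-06 + 6.10/39.1 = 2.066e+06 d.
q = Δh / Σ(b_i/K_i) = 3.00 / 2.066e+06 = 1.452e-06 m/day.
In each layer the seepage velocity is v_i = q/n_i, so the layer transit time is t_i = b_i·n_i / q:
  layer 1 (clay): t_1 = 3.12 × 0.01 / 1.452e-06 = 21489 d
  layer 2 (karst limestone): t_2 = 6.10 × 0.04 / 1.452e-06 = 1.681e+05 d
Total t = Σ t_i = 1.895e+05 days = 518.9 years.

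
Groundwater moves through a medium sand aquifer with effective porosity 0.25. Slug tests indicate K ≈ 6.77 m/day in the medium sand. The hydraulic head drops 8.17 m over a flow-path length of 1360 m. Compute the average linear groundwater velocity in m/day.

0.163

Hydraulic gradient i = Δh / L = 8.17 / 1360 = 0.006007.
Darcy flux q = K · i = 6.770 × 0.006007 = 0.04067 m/day.
Seepage velocity v = q / n_e = 0.04067 / 0.25 = 0.1627 m/day.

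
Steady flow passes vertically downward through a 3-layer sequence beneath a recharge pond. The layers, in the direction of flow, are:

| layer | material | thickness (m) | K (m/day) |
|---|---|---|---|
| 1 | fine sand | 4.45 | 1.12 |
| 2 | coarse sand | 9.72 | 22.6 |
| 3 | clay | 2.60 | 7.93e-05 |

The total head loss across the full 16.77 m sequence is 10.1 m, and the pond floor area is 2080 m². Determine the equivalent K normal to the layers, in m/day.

0.000511

Flow is perpendicular to layering, so the layers act in series and the equivalent K is the thickness-weighted harmonic mean.
Total thickness L = 4.45 + 9.72 + 2.60 = 16.77 m.
Σ(b_i/K_i) = 4.45/1.12 + 9.72/22.6 + 2.60/7.93e-05 = 32791 d.
K_eq = L / Σ(b_i/K_i) = 16.77 / 32791 = 0.0005114 m/day.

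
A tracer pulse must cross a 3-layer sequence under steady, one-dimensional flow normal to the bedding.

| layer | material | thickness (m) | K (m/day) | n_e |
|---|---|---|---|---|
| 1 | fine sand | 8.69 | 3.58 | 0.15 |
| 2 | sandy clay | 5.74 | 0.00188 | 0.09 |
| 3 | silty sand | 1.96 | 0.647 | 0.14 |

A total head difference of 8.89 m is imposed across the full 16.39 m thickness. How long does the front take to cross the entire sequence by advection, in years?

With flow normal to the layers, continuity requires the same specific discharge q through every layer.
Σ(b_i/K_i) = 8.69/3.58 + 5.74/0.00188 + 1.96/0.647 = 3059 d.
q = Δh / Σ(b_i/K_i) = 8.89 / 3059 = 0.002907 m/day.
In each layer the seepage velocity is v_i = q/n_i, so the layer transit time is t_i = b_i·n_i / q:
  layer 1 (fine sand): t_1 = 8.69 × 0.15 / 0.002907 = 448.5 d
  layer 2 (sandy clay): t_2 = 5.74 × 0.09 / 0.002907 = 177.7 d
  layer 3 (silty sand): t_3 = 1.96 × 0.14 / 0.002907 = 94.41 d
Total t = Σ t_i = 720.6 days = 1.973 years.

1.97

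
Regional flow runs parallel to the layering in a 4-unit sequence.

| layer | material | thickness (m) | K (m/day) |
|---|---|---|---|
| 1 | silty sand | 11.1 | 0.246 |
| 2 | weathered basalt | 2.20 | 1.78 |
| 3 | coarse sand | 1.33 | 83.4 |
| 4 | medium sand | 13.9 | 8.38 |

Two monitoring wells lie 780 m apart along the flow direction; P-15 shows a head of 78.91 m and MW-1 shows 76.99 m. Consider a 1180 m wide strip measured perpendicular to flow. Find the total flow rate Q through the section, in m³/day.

680

Flow is parallel to layering, so each bed carries its own Darcy discharge and the transmissivities add.
Σ(K_i·b_i) = 0.246×11.1 + 1.78×2.20 + 83.4×1.33 + 8.38×13.9 = 234.1 m²/day.
Hydraulic gradient i = (78.91 − 76.99) / 780 = 1.92 / 780 = 0.002462.
Q = Σ(K_i·b_i) · W · i = 234.1 × 1180 × 0.002462 = 679.8 m³/day.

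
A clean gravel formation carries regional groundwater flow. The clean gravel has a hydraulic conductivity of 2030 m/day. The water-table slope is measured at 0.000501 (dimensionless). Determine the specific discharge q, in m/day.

Hydraulic gradient i = 0.000501.
Specific discharge q = K · i = 2030 × 0.0005010 = 1.017 m/day.

1.02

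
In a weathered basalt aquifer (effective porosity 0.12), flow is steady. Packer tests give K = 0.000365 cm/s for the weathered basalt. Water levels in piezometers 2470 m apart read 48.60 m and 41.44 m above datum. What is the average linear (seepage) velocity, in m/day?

0.00762

Convert K: 0.000365 cm/s × 864 = 0.3154 m/day.
Hydraulic gradient i = (48.60 − 41.44) / 2470 = 7.16 / 2470 = 0.002899.
Darcy flux q = K · i = 0.3154 × 0.002899 = 0.0009142 m/day.
Seepage velocity v = q / n_e = 0.0009142 / 0.12 = 0.007618 m/day.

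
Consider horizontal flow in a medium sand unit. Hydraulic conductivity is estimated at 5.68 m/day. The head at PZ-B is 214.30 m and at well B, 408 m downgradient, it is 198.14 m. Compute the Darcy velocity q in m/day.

0.225

Hydraulic gradient i = (214.30 − 198.14) / 408 = 16.16 / 408 = 0.03961.
Specific discharge q = K · i = 5.680 × 0.03961 = 0.2250 m/day.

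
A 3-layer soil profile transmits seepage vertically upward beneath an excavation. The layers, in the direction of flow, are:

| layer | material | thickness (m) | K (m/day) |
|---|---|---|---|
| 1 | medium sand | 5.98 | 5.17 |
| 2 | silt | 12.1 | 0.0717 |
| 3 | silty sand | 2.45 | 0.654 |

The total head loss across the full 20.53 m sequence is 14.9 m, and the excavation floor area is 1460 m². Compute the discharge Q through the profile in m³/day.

Flow is perpendicular to layering, so the layers act in series and the equivalent K is the thickness-weighted harmonic mean.
Total thickness L = 5.98 + 12.1 + 2.45 = 20.53 m.
Σ(b_i/K_i) = 5.98/5.17 + 12.1/0.0717 + 2.45/0.654 = 173.7 d.
K_eq = L / Σ(b_i/K_i) = 20.53 / 173.7 = 0.1182 m/day.
Q = K_eq · A · (Δh/L) = 0.1182 × 1460 × (14.9/20.53) = 125.3 m³/day.

125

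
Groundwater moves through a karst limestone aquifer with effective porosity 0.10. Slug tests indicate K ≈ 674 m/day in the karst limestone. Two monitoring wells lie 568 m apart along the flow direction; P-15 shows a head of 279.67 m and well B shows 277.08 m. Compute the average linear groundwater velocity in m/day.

Hydraulic gradient i = (279.67 − 277.08) / 568 = 2.59 / 568 = 0.004560.
Darcy flux q = K · i = 674.0 × 0.004560 = 3.073 m/day.
Seepage velocity v = q / n_e = 3.073 / 0.10 = 30.73 m/day.

30.7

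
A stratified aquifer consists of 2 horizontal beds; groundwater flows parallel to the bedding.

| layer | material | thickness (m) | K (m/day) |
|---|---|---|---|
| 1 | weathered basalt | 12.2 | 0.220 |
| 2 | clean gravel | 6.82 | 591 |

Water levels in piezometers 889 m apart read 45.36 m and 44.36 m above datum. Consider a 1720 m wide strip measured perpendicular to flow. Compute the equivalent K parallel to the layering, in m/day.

212

Flow is parallel to layering, so each bed carries its own Darcy discharge and the transmissivities add.
Σ(K_i·b_i) = 0.220×12.2 + 591×6.82 = 4033 m²/day.
Total thickness b = 19.02 m, so K_eq = Σ(K_i·b_i)/b = 212.1 m/day.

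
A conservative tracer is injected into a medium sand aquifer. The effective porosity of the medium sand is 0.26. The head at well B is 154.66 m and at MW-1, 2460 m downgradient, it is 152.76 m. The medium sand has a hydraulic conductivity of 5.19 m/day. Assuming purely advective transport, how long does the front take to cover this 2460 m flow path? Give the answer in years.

Hydraulic gradient i = (154.66 − 152.76) / 2460 = 1.9 / 2460 = 0.0007724.
Darcy flux q = K · i = 5.190 × 0.0007724 = 0.004009 m/day.
Seepage velocity v = q / n_e = 0.004009 / 0.26 = 0.01542 m/day.
Travel time t = L / v = 2460 / 0.01542 = 1.596e+05 days = 436.9 years.

437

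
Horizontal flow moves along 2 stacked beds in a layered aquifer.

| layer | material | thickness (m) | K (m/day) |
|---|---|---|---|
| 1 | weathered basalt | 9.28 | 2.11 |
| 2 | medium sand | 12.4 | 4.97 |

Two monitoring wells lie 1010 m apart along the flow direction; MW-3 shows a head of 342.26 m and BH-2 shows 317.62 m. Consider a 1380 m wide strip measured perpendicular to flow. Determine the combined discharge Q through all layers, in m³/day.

2730

Flow is parallel to layering, so each bed carries its own Darcy discharge and the transmissivities add.
Σ(K_i·b_i) = 2.11×9.28 + 4.97×12.4 = 81.21 m²/day.
Hydraulic gradient i = (342.26 − 317.62) / 1010 = 24.64 / 1010 = 0.02440.
Q = Σ(K_i·b_i) · W · i = 81.21 × 1380 × 0.02440 = 2734 m³/day.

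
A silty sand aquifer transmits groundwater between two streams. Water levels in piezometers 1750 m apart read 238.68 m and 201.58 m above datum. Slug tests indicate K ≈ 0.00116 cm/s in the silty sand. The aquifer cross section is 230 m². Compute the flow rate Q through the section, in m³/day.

4.89

Convert K: 0.00116 cm/s × 864 = 1.002 m/day.
Hydraulic gradient i = (238.68 − 201.58) / 1750 = 37.1 / 1750 = 0.02120.
Darcy's law: Q = K · A · i = 1.002 × 230.0 × 0.02120 = 4.887 m³/day.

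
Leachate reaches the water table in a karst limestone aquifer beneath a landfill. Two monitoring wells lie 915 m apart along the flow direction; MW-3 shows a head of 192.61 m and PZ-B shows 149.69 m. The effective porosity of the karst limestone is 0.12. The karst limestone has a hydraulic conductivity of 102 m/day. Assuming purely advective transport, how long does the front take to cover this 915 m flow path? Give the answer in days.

Hydraulic gradient i = (192.61 − 149.69) / 915 = 42.92 / 915 = 0.04691.
Darcy flux q = K · i = 102.0 × 0.04691 = 4.785 m/day.
Seepage velocity v = q / n_e = 4.785 / 0.12 = 39.87 m/day.
Travel time t = L / v = 915 / 39.87 = 22.95 days.

22.9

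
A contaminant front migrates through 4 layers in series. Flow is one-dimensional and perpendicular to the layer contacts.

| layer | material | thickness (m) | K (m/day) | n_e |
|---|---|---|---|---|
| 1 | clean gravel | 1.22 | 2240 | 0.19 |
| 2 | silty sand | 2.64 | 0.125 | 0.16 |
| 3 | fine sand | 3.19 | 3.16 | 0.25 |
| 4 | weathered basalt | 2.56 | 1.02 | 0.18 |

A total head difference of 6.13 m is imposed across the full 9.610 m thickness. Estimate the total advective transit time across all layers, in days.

With flow normal to the layers, continuity requires the same specific discharge q through every layer.
Σ(b_i/K_i) = 1.22/2240 + 2.64/0.125 + 3.19/3.16 + 2.56/1.02 = 24.64 d.
q = Δh / Σ(b_i/K_i) = 6.13 / 24.64 = 0.2488 m/day.
In each layer the seepage velocity is v_i = q/n_i, so the layer transit time is t_i = b_i·n_i / q:
  layer 1 (clean gravel): t_1 = 1.22 × 0.19 / 0.2488 = 0.9317 d
  layer 2 (silty sand): t_2 = 2.64 × 0.16 / 0.2488 = 1.698 d
  layer 3 (fine sand): t_3 = 3.19 × 0.25 / 0.2488 = 3.206 d
  layer 4 (weathered basalt): t_4 = 2.56 × 0.18 / 0.2488 = 1.852 d
Total t = Σ t_i = 7.687 days.

7.69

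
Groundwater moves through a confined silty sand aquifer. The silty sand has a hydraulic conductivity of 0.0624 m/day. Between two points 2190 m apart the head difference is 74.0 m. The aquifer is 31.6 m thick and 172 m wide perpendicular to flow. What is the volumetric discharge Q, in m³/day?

Cross-sectional area A = 172 × 31.6 = 5435 m².
Hydraulic gradient i = Δh / L = 74.0 / 2190 = 0.03379.
Darcy's law: Q = K · A · i = 0.06240 × 5435 × 0.03379 = 11.46 m³/day.

11.5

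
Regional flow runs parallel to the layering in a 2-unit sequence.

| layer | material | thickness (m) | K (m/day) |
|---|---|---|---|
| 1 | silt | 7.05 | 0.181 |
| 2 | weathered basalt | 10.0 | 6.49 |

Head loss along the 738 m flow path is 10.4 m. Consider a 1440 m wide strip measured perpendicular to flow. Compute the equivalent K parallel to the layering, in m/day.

3.88

Flow is parallel to layering, so each bed carries its own Darcy discharge and the transmissivities add.
Σ(K_i·b_i) = 0.181×7.05 + 6.49×10.0 = 66.18 m²/day.
Total thickness b = 17.05 m, so K_eq = Σ(K_i·b_i)/b = 3.881 m/day.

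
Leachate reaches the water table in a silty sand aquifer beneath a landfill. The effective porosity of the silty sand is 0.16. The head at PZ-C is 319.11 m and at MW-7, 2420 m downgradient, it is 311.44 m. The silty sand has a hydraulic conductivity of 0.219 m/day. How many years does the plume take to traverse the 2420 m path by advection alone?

Hydraulic gradient i = (319.11 − 311.44) / 2420 = 7.67 / 2420 = 0.003169.
Darcy flux q = K · i = 0.2190 × 0.003169 = 0.0006941 m/day.
Seepage velocity v = q / n_e = 0.0006941 / 0.16 = 0.004338 m/day.
Travel time t = L / v = 2420 / 0.004338 = 5.578e+05 days = 1527 years.

1530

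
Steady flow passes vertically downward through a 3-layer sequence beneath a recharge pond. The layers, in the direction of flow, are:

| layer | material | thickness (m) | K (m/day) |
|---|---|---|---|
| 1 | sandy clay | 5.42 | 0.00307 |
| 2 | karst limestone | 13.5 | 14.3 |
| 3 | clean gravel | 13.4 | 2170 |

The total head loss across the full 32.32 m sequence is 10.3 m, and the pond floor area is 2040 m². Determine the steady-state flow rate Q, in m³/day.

Flow is perpendicular to layering, so the layers act in series and the equivalent K is the thickness-weighted harmonic mean.
Total thickness L = 5.42 + 13.5 + 13.4 = 32.32 m.
Σ(b_i/K_i) = 5.42/0.00307 + 13.5/14.3 + 13.4/2170 = 1766 d.
K_eq = L / Σ(b_i/K_i) = 32.32 / 1766 = 0.01830 m/day.
Q = K_eq · A · (Δh/L) = 0.01830 × 2040 × (10.3/32.32) = 11.90 m³/day.

11.9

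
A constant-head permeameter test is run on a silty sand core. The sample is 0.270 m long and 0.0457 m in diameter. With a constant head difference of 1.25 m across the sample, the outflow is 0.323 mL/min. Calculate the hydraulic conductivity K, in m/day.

Cross-sectional area A = π·(d/2)² = π × (0.0457/2)² = 0.001640 m².
Convert discharge: 0.323 mL/min = 5.383e-09 m³/s.
Darcy's law rearranged: K = Q·L / (A·Δh) = 5.383e-09 × 0.270 / (0.001640 × 1.25) = 7.089e-07 m/s = 0.06125 m/day.

0.0612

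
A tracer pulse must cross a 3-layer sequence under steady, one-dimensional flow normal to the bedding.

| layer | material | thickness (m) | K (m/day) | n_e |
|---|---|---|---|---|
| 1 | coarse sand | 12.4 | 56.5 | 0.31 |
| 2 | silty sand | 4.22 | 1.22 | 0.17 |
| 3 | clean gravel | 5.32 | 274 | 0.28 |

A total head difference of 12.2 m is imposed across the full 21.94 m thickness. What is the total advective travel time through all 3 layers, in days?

1.83

With flow normal to the layers, continuity requires the same specific discharge q through every layer.
Σ(b_i/K_i) = 12.4/56.5 + 4.22/1.22 + 5.32/274 = 3.698 d.
q = Δh / Σ(b_i/K_i) = 12.2 / 3.698 = 3.299 m/day.
In each layer the seepage velocity is v_i = q/n_i, so the layer transit time is t_i = b_i·n_i / q:
  layer 1 (coarse sand): t_1 = 12.4 × 0.31 / 3.299 = 1.165 d
  layer 2 (silty sand): t_2 = 4.22 × 0.17 / 3.299 = 0.2174 d
  layer 3 (clean gravel): t_3 = 5.32 × 0.28 / 3.299 = 0.4515 d
Total t = Σ t_i = 1.834 days.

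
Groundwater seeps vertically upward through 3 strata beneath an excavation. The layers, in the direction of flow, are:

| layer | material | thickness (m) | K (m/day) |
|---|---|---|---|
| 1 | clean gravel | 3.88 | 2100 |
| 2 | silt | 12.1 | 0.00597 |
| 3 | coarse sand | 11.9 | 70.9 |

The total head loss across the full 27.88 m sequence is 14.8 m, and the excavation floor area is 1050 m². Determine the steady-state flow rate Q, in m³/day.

7.67

Flow is perpendicular to layering, so the layers act in series and the equivalent K is the thickness-weighted harmonic mean.
Total thickness L = 3.88 + 12.1 + 11.9 = 27.88 m.
Σ(b_i/K_i) = 3.88/2100 + 12.1/0.00597 + 11.9/70.9 = 2027 d.
K_eq = L / Σ(b_i/K_i) = 27.88 / 2027 = 0.01375 m/day.
Q = K_eq · A · (Δh/L) = 0.01375 × 1050 × (14.8/27.88) = 7.667 m³/day.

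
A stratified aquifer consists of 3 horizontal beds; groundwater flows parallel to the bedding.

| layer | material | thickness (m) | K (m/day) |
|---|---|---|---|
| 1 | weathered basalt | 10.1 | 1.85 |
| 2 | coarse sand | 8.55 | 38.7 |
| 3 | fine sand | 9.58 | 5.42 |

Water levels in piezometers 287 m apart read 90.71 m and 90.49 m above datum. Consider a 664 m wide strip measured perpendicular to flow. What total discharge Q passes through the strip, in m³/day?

Flow is parallel to layering, so each bed carries its own Darcy discharge and the transmissivities add.
Σ(K_i·b_i) = 1.85×10.1 + 38.7×8.55 + 5.42×9.58 = 401.5 m²/day.
Hydraulic gradient i = (90.71 − 90.49) / 287 = 0.22 / 287 = 0.0007666.
Q = Σ(K_i·b_i) · W · i = 401.5 × 664 × 0.0007666 = 204.4 m³/day.

204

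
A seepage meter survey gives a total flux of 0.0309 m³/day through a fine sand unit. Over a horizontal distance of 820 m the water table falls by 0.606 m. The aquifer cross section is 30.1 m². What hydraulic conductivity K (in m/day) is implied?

1.39

Hydraulic gradient i = Δh / L = 0.606 / 820 = 0.0007390.
From Q = K·A·i, K = Q / (A·i) = 0.0309 / (30.10 × 0.0007390) = 1.389 m/day.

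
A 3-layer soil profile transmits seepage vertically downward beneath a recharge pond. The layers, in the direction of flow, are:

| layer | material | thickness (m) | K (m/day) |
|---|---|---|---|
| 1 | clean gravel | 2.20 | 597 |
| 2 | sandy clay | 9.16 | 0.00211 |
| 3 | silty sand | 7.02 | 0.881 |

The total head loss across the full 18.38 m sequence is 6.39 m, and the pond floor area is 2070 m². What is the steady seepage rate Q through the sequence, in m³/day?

Flow is perpendicular to layering, so the layers act in series and the equivalent K is the thickness-weighted harmonic mean.
Total thickness L = 2.20 + 9.16 + 7.02 = 18.38 m.
Σ(b_i/K_i) = 2.20/597 + 9.16/0.00211 + 7.02/0.881 = 4349 d.
K_eq = L / Σ(b_i/K_i) = 18.38 / 4349 = 0.004226 m/day.
Q = K_eq · A · (Δh/L) = 0.004226 × 2070 × (6.39/18.38) = 3.041 m³/day.

3.04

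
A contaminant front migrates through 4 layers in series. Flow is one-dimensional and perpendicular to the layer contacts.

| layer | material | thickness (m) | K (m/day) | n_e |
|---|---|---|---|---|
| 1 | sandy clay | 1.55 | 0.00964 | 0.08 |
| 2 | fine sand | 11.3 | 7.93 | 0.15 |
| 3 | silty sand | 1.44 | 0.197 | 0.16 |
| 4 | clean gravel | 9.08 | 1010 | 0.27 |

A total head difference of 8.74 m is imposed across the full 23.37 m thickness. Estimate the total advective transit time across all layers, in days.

87.3

With flow normal to the layers, continuity requires the same specific discharge q through every layer.
Σ(b_i/K_i) = 1.55/0.00964 + 11.3/7.93 + 1.44/0.197 + 9.08/1010 = 169.5 d.
q = Δh / Σ(b_i/K_i) = 8.74 / 169.5 = 0.05155 m/day.
In each layer the seepage velocity is v_i = q/n_i, so the layer transit time is t_i = b_i·n_i / q:
  layer 1 (sandy clay): t_1 = 1.55 × 0.08 / 0.05155 = 2.405 d
  layer 2 (fine sand): t_2 = 11.3 × 0.15 / 0.05155 = 32.88 d
  layer 3 (silty sand): t_3 = 1.44 × 0.16 / 0.05155 = 4.469 d
  layer 4 (clean gravel): t_4 = 9.08 × 0.27 / 0.05155 = 47.55 d
Total t = Σ t_i = 87.31 days.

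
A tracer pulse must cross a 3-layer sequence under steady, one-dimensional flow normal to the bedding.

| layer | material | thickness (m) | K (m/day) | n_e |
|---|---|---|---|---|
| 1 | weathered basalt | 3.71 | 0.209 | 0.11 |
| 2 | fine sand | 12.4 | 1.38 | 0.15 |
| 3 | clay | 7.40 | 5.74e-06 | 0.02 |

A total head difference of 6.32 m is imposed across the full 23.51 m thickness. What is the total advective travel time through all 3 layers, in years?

With flow normal to the layers, continuity requires the same specific discharge q through every layer.
Σ(b_i/K_i) = 3.71/0.209 + 12.4/1.38 + 7.40/5.74e-06 = 1.289e+06 d.
q = Δh / Σ(b_i/K_i) = 6.32 / 1.289e+06 = 4.902e-06 m/day.
In each layer the seepage velocity is v_i = q/n_i, so the layer transit time is t_i = b_i·n_i / q:
  layer 1 (weathered basalt): t_1 = 3.71 × 0.11 / 4.902e-06 = 83249 d
  layer 2 (fine sand): t_2 = 12.4 × 0.15 / 4.902e-06 = 3.794e+05 d
  layer 3 (clay): t_3 = 7.40 × 0.02 / 4.902e-06 = 30191 d
Total t = Σ t_i = 4.929e+05 days = 1349 years.

1350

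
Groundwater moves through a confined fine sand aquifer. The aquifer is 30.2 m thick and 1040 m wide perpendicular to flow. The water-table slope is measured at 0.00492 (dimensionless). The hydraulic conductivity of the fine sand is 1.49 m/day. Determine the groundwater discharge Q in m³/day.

230

Cross-sectional area A = 1040 × 30.2 = 31408 m².
Hydraulic gradient i = 0.00492.
Darcy's law: Q = K · A · i = 1.490 × 31408 × 0.004920 = 230.2 m³/day.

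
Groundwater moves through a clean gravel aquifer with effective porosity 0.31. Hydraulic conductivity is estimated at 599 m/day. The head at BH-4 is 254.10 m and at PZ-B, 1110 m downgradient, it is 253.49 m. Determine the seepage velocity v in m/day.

Hydraulic gradient i = (254.10 − 253.49) / 1110 = 0.61 / 1110 = 0.0005495.
Darcy flux q = K · i = 599.0 × 0.0005495 = 0.3292 m/day.
Seepage velocity v = q / n_e = 0.3292 / 0.31 = 1.062 m/day.

1.06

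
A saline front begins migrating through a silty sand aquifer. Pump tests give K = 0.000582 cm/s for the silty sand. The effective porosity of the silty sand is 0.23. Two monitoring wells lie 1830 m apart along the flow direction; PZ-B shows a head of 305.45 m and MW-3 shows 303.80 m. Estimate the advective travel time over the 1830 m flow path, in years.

2540

Convert K: 0.000582 cm/s × 864 = 0.5028 m/day.
Hydraulic gradient i = (305.45 − 303.80) / 1830 = 1.65 / 1830 = 0.0009016.
Darcy flux q = K · i = 0.5028 × 0.0009016 = 0.0004534 m/day.
Seepage velocity v = q / n_e = 0.0004534 / 0.23 = 0.001971 m/day.
Travel time t = L / v = 1830 / 0.001971 = 9.283e+05 days = 2542 years.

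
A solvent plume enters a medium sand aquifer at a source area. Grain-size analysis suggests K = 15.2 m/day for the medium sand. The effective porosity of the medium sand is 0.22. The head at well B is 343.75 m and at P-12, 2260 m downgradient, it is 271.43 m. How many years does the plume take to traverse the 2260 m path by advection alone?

Hydraulic gradient i = (343.75 − 271.43) / 2260 = 72.32 / 2260 = 0.03200.
Darcy flux q = K · i = 15.20 × 0.03200 = 0.4864 m/day.
Seepage velocity v = q / n_e = 0.4864 / 0.22 = 2.211 m/day.
Travel time t = L / v = 2260 / 2.211 = 1022 days = 2.799 years.

2.80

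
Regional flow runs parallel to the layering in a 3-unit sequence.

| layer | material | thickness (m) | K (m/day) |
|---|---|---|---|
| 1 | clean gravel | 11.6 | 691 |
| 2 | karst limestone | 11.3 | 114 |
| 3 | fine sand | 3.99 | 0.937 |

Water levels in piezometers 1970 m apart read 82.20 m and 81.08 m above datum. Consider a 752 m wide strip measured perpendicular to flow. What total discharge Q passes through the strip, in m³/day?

3980

Flow is parallel to layering, so each bed carries its own Darcy discharge and the transmissivities add.
Σ(K_i·b_i) = 691×11.6 + 114×11.3 + 0.937×3.99 = 9308 m²/day.
Hydraulic gradient i = (82.20 − 81.08) / 1970 = 1.12 / 1970 = 0.0005685.
Q = Σ(K_i·b_i) · W · i = 9308 × 752 × 0.0005685 = 3979 m³/day.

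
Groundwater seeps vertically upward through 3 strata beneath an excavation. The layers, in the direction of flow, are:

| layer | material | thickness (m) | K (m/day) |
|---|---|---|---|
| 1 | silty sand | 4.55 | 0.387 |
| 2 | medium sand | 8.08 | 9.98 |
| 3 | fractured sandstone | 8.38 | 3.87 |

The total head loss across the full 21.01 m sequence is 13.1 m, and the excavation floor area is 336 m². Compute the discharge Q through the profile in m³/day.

299

Flow is perpendicular to layering, so the layers act in series and the equivalent K is the thickness-weighted harmonic mean.
Total thickness L = 4.55 + 8.08 + 8.38 = 21.01 m.
Σ(b_i/K_i) = 4.55/0.387 + 8.08/9.98 + 8.38/3.87 = 14.73 d.
K_eq = L / Σ(b_i/K_i) = 21.01 / 14.73 = 1.426 m/day.
Q = K_eq · A · (Δh/L) = 1.426 × 336 × (13.1/21.01) = 298.8 m³/day.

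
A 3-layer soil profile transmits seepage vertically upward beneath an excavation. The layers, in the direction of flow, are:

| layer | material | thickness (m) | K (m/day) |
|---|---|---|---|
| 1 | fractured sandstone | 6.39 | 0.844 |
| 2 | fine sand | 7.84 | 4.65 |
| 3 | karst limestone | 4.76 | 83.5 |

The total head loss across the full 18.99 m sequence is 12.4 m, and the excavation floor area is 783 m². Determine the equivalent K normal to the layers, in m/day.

2.04

Flow is perpendicular to layering, so the layers act in series and the equivalent K is the thickness-weighted harmonic mean.
Total thickness L = 6.39 + 7.84 + 4.76 = 18.99 m.
Σ(b_i/K_i) = 6.39/0.844 + 7.84/4.65 + 4.76/83.5 = 9.314 d.
K_eq = L / Σ(b_i/K_i) = 18.99 / 9.314 = 2.039 m/day.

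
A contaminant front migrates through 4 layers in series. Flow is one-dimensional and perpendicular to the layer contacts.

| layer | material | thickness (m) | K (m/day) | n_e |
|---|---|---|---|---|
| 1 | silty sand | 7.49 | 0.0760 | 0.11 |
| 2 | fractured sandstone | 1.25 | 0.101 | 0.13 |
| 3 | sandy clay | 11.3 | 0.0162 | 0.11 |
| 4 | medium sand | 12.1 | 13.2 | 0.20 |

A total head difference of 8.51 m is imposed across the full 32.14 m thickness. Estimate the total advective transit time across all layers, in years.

1.21

With flow normal to the layers, continuity requires the same specific discharge q through every layer.
Σ(b_i/K_i) = 7.49/0.0760 + 1.25/0.101 + 11.3/0.0162 + 12.1/13.2 = 809.4 d.
q = Δh / Σ(b_i/K_i) = 8.51 / 809.4 = 0.01051 m/day.
In each layer the seepage velocity is v_i = q/n_i, so the layer transit time is t_i = b_i·n_i / q:
  layer 1 (silty sand): t_1 = 7.49 × 0.11 / 0.01051 = 78.36 d
  layer 2 (fractured sandstone): t_2 = 1.25 × 0.13 / 0.01051 = 15.46 d
  layer 3 (sandy clay): t_3 = 11.3 × 0.11 / 0.01051 = 118.2 d
  layer 4 (medium sand): t_4 = 12.1 × 0.20 / 0.01051 = 230.2 d
Total t = Σ t_i = 442.2 days = 1.211 years.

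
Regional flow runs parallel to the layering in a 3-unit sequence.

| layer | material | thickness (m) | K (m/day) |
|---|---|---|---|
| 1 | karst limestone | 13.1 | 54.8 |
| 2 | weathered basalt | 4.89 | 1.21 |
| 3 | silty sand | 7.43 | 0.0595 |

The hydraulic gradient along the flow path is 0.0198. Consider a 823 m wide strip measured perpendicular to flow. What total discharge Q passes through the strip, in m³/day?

11800

Flow is parallel to layering, so each bed carries its own Darcy discharge and the transmissivities add.
Σ(K_i·b_i) = 54.8×13.1 + 1.21×4.89 + 0.0595×7.43 = 724.2 m²/day.
Hydraulic gradient i = 0.0198.
Q = Σ(K_i·b_i) · W · i = 724.2 × 823 × 0.01980 = 11802 m³/day.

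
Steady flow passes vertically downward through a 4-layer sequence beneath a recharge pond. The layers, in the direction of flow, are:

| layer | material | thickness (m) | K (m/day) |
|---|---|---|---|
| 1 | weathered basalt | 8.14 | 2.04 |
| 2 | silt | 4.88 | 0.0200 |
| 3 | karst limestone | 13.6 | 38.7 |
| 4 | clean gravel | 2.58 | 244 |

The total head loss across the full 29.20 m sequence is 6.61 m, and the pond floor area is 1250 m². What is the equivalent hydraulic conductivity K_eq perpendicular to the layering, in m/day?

Flow is perpendicular to layering, so the layers act in series and the equivalent K is the thickness-weighted harmonic mean.
Total thickness L = 8.14 + 4.88 + 13.6 + 2.58 = 29.20 m.
Σ(b_i/K_i) = 8.14/2.04 + 4.88/0.0200 + 13.6/38.7 + 2.58/244 = 248.4 d.
K_eq = L / Σ(b_i/K_i) = 29.20 / 248.4 = 0.1176 m/day.

0.118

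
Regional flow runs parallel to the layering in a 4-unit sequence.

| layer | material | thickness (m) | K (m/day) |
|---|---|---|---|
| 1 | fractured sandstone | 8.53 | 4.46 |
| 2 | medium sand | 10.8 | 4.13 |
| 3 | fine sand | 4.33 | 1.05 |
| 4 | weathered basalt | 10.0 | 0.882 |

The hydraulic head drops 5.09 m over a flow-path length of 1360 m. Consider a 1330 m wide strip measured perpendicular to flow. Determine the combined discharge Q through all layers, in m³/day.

Flow is parallel to layering, so each bed carries its own Darcy discharge and the transmissivities add.
Σ(K_i·b_i) = 4.46×8.53 + 4.13×10.8 + 1.05×4.33 + 0.882×10.0 = 96.01 m²/day.
Hydraulic gradient i = Δh / L = 5.09 / 1360 = 0.003743.
Q = Σ(K_i·b_i) · W · i = 96.01 × 1330 × 0.003743 = 477.9 m³/day.

478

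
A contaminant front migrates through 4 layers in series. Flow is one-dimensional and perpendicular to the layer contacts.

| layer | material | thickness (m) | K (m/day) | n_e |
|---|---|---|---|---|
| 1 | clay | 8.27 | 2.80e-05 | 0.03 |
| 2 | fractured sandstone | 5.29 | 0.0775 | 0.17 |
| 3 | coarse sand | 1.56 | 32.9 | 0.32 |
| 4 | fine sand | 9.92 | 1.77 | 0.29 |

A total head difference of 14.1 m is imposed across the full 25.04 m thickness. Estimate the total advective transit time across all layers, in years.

259

With flow normal to the layers, continuity requires the same specific discharge q through every layer.
Σ(b_i/K_i) = 8.27/2.80e-05 + 5.29/0.0775 + 1.56/32.9 + 9.92/1.77 = 2.954e+05 d.
q = Δh / Σ(b_i/K_i) = 14.1 / 2.954e+05 = 4.773e-05 m/day.
In each layer the seepage velocity is v_i = q/n_i, so the layer transit time is t_i = b_i·n_i / q:
  layer 1 (clay): t_1 = 8.27 × 0.03 / 4.773e-05 = 5198 d
  layer 2 (fractured sandstone): t_2 = 5.29 × 0.17 / 4.773e-05 = 18843 d
  layer 3 (coarse sand): t_3 = 1.56 × 0.32 / 4.773e-05 = 10460 d
  layer 4 (fine sand): t_4 = 9.92 × 0.29 / 4.773e-05 = 60276 d
Total t = Σ t_i = 94777 days = 259.5 years.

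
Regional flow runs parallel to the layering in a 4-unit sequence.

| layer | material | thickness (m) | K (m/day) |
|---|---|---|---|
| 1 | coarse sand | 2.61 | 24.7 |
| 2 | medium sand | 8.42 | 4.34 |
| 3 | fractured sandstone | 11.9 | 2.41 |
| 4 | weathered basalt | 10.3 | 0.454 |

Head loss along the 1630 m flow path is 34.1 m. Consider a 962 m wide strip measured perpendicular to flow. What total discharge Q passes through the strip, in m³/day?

Flow is parallel to layering, so each bed carries its own Darcy discharge and the transmissivities add.
Σ(K_i·b_i) = 24.7×2.61 + 4.34×8.42 + 2.41×11.9 + 0.454×10.3 = 134.4 m²/day.
Hydraulic gradient i = Δh / L = 34.1 / 1630 = 0.02092.
Q = Σ(K_i·b_i) · W · i = 134.4 × 962 × 0.02092 = 2704 m³/day.

2700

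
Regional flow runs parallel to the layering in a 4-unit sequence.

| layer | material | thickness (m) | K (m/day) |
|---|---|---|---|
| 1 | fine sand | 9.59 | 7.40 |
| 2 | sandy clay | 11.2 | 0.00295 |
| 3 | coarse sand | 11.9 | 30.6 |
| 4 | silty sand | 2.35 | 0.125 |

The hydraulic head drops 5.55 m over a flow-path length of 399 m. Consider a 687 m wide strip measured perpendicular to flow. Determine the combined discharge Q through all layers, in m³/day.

Flow is parallel to layering, so each bed carries its own Darcy discharge and the transmissivities add.
Σ(K_i·b_i) = 7.40×9.59 + 0.00295×11.2 + 30.6×11.9 + 0.125×2.35 = 435.4 m²/day.
Hydraulic gradient i = Δh / L = 5.55 / 399 = 0.01391.
Q = Σ(K_i·b_i) · W · i = 435.4 × 687 × 0.01391 = 4161 m³/day.

4160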